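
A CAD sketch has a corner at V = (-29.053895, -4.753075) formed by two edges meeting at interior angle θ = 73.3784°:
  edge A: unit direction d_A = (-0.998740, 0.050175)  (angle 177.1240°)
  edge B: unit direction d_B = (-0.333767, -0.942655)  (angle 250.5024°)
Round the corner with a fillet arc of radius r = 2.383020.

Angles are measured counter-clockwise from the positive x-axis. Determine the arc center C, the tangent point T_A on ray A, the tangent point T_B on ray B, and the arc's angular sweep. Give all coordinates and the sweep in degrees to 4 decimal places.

center=(-32.3678,-6.9726) T_A=(-32.2482,-4.5926) T_B=(-30.1214,-7.7680) sweep=106.6216

bisector direction at 213.8132° = (-0.830856,-0.556487)
center distance |VC| = r/sin(θ/2) = 2.383020/sin(36.6892°) = 3.988492
C = V + |VC|·bis = (-32.3678,-6.9726)
T_A = V + ((C−V)·d_A)·d_A = V + 3.1983·d_A = (-32.2482,-4.5926)
T_B = V + ((C−V)·d_B)·d_B = V + 3.1983·d_B = (-30.1214,-7.7680)
sweep = 180° − θ = 106.6216°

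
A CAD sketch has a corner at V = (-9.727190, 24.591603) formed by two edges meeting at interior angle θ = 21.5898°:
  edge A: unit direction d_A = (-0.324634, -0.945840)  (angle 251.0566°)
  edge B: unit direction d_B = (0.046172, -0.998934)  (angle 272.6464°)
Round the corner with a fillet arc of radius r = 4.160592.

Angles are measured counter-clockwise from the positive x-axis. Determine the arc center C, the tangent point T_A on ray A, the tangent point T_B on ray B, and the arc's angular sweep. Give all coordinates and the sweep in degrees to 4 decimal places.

center=(-12.8758,2.6016) T_A=(-16.8111,3.9523) T_B=(-8.7197,2.7937) sweep=158.4102

bisector direction at 261.8515° = (-0.141739,-0.989904)
center distance |VC| = r/sin(θ/2) = 4.160592/sin(10.7949°) = 22.214244
C = V + |VC|·bis = (-12.8758,2.6016)
T_A = V + ((C−V)·d_A)·d_A = V + 21.8211·d_A = (-16.8111,3.9523)
T_B = V + ((C−V)·d_B)·d_B = V + 21.8211·d_B = (-8.7197,2.7937)
sweep = 180° − θ = 158.4102°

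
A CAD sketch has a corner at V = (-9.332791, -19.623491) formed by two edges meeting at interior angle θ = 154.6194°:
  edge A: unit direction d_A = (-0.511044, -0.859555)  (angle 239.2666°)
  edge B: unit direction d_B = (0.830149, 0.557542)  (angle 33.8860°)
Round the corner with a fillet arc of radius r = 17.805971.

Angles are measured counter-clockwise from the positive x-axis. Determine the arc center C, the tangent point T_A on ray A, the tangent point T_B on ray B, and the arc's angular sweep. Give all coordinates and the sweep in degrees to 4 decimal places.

bisector direction at 316.5763° = (0.726290,-0.687388)
center distance |VC| = r/sin(θ/2) = 17.805971/sin(77.3097°) = 18.251831
C = V + |VC|·bis = (3.9233,-32.1696)
T_A = V + ((C−V)·d_A)·d_A = V + 4.0096·d_A = (-11.3819,-23.0699)
T_B = V + ((C−V)·d_B)·d_B = V + 4.0096·d_B = (-6.0042,-17.3880)
sweep = 180° − θ = 25.3806°

center=(3.9233,-32.1696) T_A=(-11.3819,-23.0699) T_B=(-6.0042,-17.3880) sweep=25.3806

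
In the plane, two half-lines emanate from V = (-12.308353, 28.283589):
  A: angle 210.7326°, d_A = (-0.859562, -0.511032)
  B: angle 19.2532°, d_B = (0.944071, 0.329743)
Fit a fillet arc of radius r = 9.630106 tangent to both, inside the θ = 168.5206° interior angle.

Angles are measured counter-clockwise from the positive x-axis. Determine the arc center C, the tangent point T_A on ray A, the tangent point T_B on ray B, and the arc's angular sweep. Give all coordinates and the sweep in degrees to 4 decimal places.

bisector direction at 294.9929° = (0.422506,-0.906360)
center distance |VC| = r/sin(θ/2) = 9.630106/sin(84.2603°) = 9.678630
C = V + |VC|·bis = (-8.2191,19.5113)
T_A = V + ((C−V)·d_A)·d_A = V + 0.9680·d_A = (-13.1404,27.7889)
T_B = V + ((C−V)·d_B)·d_B = V + 0.9680·d_B = (-11.3945,28.6028)
sweep = 180° − θ = 11.4794°

center=(-8.2191,19.5113) T_A=(-13.1404,27.7889) T_B=(-11.3945,28.6028) sweep=11.4794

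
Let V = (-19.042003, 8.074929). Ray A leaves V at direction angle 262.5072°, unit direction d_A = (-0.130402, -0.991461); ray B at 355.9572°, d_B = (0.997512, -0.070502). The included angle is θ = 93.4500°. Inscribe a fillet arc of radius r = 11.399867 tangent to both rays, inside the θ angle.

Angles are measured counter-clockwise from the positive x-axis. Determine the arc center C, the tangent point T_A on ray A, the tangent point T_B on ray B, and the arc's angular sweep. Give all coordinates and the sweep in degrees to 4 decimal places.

bisector direction at 309.2322° = (0.632465,-0.774589)
center distance |VC| = r/sin(θ/2) = 11.399867/sin(46.7250°) = 15.657611
C = V + |VC|·bis = (-9.1391,-4.0533)
T_A = V + ((C−V)·d_A)·d_A = V + 10.7333·d_A = (-20.4416,-2.5667)
T_B = V + ((C−V)·d_B)·d_B = V + 10.7333·d_B = (-8.3354,7.3182)
sweep = 180° − θ = 86.5500°

center=(-9.1391,-4.0533) T_A=(-20.4416,-2.5667) T_B=(-8.3354,7.3182) sweep=86.5500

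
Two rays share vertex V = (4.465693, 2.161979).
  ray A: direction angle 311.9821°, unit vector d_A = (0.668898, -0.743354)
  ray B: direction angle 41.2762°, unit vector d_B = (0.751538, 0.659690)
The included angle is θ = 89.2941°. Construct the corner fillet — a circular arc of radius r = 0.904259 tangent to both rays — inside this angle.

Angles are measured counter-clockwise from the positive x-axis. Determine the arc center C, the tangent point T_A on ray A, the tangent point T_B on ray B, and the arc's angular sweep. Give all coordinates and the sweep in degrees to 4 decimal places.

bisector direction at 356.6291° = (0.998270,-0.058798)
center distance |VC| = r/sin(θ/2) = 0.904259/sin(44.6471°) = 1.286766
C = V + |VC|·bis = (5.7502,2.0863)
T_A = V + ((C−V)·d_A)·d_A = V + 0.9155·d_A = (5.0780,1.4815)
T_B = V + ((C−V)·d_B)·d_B = V + 0.9155·d_B = (5.1537,2.7659)
sweep = 180° − θ = 90.7059°

center=(5.7502,2.0863) T_A=(5.0780,1.4815) T_B=(5.1537,2.7659) sweep=90.7059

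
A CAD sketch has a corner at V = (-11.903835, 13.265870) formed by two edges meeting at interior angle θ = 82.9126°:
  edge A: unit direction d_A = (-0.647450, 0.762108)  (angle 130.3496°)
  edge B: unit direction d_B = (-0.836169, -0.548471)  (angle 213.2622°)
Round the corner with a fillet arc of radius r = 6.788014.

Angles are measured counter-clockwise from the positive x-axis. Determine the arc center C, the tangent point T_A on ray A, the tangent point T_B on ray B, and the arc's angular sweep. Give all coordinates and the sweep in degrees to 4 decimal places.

center=(-22.0522,14.7272) T_A=(-16.8790,19.1221) T_B=(-18.3292,9.0513) sweep=97.0874

bisector direction at 171.8059° = (-0.989791,0.142527)
center distance |VC| = r/sin(θ/2) = 6.788014/sin(41.4563°) = 10.253045
C = V + |VC|·bis = (-22.0522,14.7272)
T_A = V + ((C−V)·d_A)·d_A = V + 7.6843·d_A = (-16.8790,19.1221)
T_B = V + ((C−V)·d_B)·d_B = V + 7.6843·d_B = (-18.3292,9.0513)
sweep = 180° − θ = 97.0874°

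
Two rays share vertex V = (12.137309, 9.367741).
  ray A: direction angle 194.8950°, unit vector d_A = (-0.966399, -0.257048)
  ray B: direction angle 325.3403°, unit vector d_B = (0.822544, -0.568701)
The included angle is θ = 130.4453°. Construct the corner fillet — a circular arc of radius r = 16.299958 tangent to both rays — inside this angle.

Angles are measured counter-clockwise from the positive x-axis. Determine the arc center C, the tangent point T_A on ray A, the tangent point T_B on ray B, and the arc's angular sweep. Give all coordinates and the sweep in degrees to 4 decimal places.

center=(9.0562,-8.3185) T_A=(4.8663,7.4338) T_B=(18.3260,5.0889) sweep=49.5547

bisector direction at 260.1177° = (-0.171626,-0.985162)
center distance |VC| = r/sin(θ/2) = 16.299958/sin(65.2227°) = 17.952618
C = V + |VC|·bis = (9.0562,-8.3185)
T_A = V + ((C−V)·d_A)·d_A = V + 7.5238·d_A = (4.8663,7.4338)
T_B = V + ((C−V)·d_B)·d_B = V + 7.5238·d_B = (18.3260,5.0889)
sweep = 180° − θ = 49.5547°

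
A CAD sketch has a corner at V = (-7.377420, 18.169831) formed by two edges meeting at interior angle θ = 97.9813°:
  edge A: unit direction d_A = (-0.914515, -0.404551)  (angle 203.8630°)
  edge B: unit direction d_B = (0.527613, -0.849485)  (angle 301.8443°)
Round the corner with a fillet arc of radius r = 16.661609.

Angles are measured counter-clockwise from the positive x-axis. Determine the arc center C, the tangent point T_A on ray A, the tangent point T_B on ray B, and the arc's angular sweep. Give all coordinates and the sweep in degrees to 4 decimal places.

bisector direction at 252.8537° = (-0.294813,-0.955555)
center distance |VC| = r/sin(θ/2) = 16.661609/sin(48.9907°) = 22.079981
C = V + |VC|·bis = (-13.8869,-2.9288)
T_A = V + ((C−V)·d_A)·d_A = V + 14.4885·d_A = (-20.6274,12.3085)
T_B = V + ((C−V)·d_B)·d_B = V + 14.4885·d_B = (0.2669,5.8621)
sweep = 180° − θ = 82.0187°

center=(-13.8869,-2.9288) T_A=(-20.6274,12.3085) T_B=(0.2669,5.8621) sweep=82.0187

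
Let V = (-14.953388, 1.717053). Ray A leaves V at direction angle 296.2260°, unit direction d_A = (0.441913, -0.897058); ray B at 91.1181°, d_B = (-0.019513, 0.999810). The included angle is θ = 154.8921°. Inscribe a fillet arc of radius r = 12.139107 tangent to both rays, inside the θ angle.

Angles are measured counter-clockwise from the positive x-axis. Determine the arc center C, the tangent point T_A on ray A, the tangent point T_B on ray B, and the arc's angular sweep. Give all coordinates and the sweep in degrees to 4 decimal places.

center=(-2.8693,4.6566) T_A=(-13.7588,-0.7078) T_B=(-15.0061,4.4197) sweep=25.1079

bisector direction at 13.6721° = (0.971665,0.236364)
center distance |VC| = r/sin(θ/2) = 12.139107/sin(77.4460°) = 12.436440
C = V + |VC|·bis = (-2.8693,4.6566)
T_A = V + ((C−V)·d_A)·d_A = V + 2.7032·d_A = (-13.7588,-0.7078)
T_B = V + ((C−V)·d_B)·d_B = V + 2.7032·d_B = (-15.0061,4.4197)
sweep = 180° − θ = 25.1079°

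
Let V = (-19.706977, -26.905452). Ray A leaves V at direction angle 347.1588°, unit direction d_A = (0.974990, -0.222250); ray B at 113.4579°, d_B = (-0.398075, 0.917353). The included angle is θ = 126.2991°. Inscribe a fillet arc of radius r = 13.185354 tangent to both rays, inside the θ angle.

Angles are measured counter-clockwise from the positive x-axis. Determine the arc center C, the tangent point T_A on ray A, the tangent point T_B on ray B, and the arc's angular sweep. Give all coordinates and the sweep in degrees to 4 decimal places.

bisector direction at 50.3083° = (0.638656,0.769493)
center distance |VC| = r/sin(θ/2) = 13.185354/sin(63.1495°) = 14.778664
C = V + |VC|·bis = (-10.2685,-15.5334)
T_A = V + ((C−V)·d_A)·d_A = V + 6.6750·d_A = (-13.1989,-28.3890)
T_B = V + ((C−V)·d_B)·d_B = V + 6.6750·d_B = (-22.3641,-20.7821)
sweep = 180° − θ = 53.7009°

center=(-10.2685,-15.5334) T_A=(-13.1989,-28.3890) T_B=(-22.3641,-20.7821) sweep=53.7009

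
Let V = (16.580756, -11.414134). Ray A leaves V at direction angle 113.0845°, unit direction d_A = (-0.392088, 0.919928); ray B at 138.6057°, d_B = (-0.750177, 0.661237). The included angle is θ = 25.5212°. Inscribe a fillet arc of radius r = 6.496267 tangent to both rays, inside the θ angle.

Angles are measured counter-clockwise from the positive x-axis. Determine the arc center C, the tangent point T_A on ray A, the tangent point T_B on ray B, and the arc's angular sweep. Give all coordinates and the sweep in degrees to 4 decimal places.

bisector direction at 125.8451° = (-0.585596,0.810603)
center distance |VC| = r/sin(θ/2) = 6.496267/sin(12.7606°) = 29.411126
C = V + |VC|·bis = (-0.6423,12.4266)
T_A = V + ((C−V)·d_A)·d_A = V + 28.6847·d_A = (5.3338,14.9737)
T_B = V + ((C−V)·d_B)·d_B = V + 28.6847·d_B = (-4.9379,7.5533)
sweep = 180° − θ = 154.4788°

center=(-0.6423,12.4266) T_A=(5.3338,14.9737) T_B=(-4.9379,7.5533) sweep=154.4788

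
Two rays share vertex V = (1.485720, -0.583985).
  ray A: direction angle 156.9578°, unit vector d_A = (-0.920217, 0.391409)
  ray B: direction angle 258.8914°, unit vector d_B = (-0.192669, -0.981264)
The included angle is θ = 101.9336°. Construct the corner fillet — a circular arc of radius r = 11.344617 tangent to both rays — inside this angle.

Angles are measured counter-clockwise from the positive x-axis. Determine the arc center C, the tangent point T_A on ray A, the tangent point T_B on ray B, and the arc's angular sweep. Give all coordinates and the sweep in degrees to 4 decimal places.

center=(-11.4184,-7.4235) T_A=(-6.9780,3.0160) T_B=(-0.2864,-9.6092) sweep=78.0664

bisector direction at 207.9246° = (-0.883565,-0.468309)
center distance |VC| = r/sin(θ/2) = 11.344617/sin(50.9668°) = 14.604650
C = V + |VC|·bis = (-11.4184,-7.4235)
T_A = V + ((C−V)·d_A)·d_A = V + 9.1976·d_A = (-6.9780,3.0160)
T_B = V + ((C−V)·d_B)·d_B = V + 9.1976·d_B = (-0.2864,-9.6092)
sweep = 180° − θ = 78.0664°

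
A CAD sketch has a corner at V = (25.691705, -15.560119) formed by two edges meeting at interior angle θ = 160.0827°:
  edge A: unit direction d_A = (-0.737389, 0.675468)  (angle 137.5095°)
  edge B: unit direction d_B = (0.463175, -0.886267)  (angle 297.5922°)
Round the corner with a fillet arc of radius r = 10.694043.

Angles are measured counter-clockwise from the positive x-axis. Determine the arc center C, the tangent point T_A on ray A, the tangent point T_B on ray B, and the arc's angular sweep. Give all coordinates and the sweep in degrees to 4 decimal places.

center=(17.0836,-22.1775) T_A=(24.3071,-14.2918) T_B=(26.5614,-17.2243) sweep=19.9173

bisector direction at 217.5508° = (-0.792813,-0.609465)
center distance |VC| = r/sin(θ/2) = 10.694043/sin(80.0413°) = 10.857637
C = V + |VC|·bis = (17.0836,-22.1775)
T_A = V + ((C−V)·d_A)·d_A = V + 1.8777·d_A = (24.3071,-14.2918)
T_B = V + ((C−V)·d_B)·d_B = V + 1.8777·d_B = (26.5614,-17.2243)
sweep = 180° − θ = 19.9173°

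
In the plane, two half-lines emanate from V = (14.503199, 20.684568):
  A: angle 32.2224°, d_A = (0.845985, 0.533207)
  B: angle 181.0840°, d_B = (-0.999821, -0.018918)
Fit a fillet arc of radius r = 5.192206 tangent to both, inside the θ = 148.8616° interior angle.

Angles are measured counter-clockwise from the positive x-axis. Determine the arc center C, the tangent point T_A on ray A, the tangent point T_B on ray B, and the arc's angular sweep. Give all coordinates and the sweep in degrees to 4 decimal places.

bisector direction at 106.6532° = (-0.286578,0.958057)
center distance |VC| = r/sin(θ/2) = 5.192206/sin(74.4308°) = 5.389981
C = V + |VC|·bis = (12.9585,25.8485)
T_A = V + ((C−V)·d_A)·d_A = V + 1.4467·d_A = (15.7271,21.4559)
T_B = V + ((C−V)·d_B)·d_B = V + 1.4467·d_B = (13.0568,20.6572)
sweep = 180° − θ = 31.1384°

center=(12.9585,25.8485) T_A=(15.7271,21.4559) T_B=(13.0568,20.6572) sweep=31.1384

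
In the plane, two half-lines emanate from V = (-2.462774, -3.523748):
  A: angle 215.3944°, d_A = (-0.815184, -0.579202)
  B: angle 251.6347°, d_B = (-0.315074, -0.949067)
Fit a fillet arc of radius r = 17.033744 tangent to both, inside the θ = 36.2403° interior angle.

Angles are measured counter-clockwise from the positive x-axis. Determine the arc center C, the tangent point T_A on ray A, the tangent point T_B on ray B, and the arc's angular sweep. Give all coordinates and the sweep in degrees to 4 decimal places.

bisector direction at 233.5146° = (-0.594619,-0.804008)
center distance |VC| = r/sin(θ/2) = 17.033744/sin(18.1201°) = 54.768998
C = V + |VC|·bis = (-35.0294,-47.5585)
T_A = V + ((C−V)·d_A)·d_A = V + 52.0528·d_A = (-44.8954,-33.6728)
T_B = V + ((C−V)·d_B)·d_B = V + 52.0528·d_B = (-18.8633,-52.9253)
sweep = 180° − θ = 143.7597°

center=(-35.0294,-47.5585) T_A=(-44.8954,-33.6728) T_B=(-18.8633,-52.9253) sweep=143.7597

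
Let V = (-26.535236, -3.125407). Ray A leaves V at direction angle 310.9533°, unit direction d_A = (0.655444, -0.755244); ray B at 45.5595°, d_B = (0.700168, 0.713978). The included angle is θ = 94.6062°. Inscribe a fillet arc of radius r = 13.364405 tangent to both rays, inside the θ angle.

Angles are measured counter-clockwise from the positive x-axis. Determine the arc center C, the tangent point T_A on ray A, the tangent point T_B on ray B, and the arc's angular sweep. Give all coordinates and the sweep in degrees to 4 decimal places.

center=(-8.3596,-3.6787) T_A=(-18.4530,-12.4383) T_B=(-17.9015,5.6786) sweep=85.3938

bisector direction at 358.2564° = (0.999537,-0.030427)
center distance |VC| = r/sin(θ/2) = 13.364405/sin(47.3031°) = 18.184069
C = V + |VC|·bis = (-8.3596,-3.6787)
T_A = V + ((C−V)·d_A)·d_A = V + 12.3310·d_A = (-18.4530,-12.4383)
T_B = V + ((C−V)·d_B)·d_B = V + 12.3310·d_B = (-17.9015,5.6786)
sweep = 180° − θ = 85.3938°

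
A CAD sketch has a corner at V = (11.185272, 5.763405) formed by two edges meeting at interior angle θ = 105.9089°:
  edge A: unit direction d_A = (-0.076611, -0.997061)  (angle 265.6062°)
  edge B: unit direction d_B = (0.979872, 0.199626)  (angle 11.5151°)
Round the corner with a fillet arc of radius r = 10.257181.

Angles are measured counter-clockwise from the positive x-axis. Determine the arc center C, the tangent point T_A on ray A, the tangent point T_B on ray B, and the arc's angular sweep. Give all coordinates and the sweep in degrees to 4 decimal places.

center=(20.8192,-2.7418) T_A=(10.5921,-1.9560) T_B=(18.7716,7.3089) sweep=74.0911

bisector direction at 318.5607° = (0.749657,-0.661827)
center distance |VC| = r/sin(θ/2) = 10.257181/sin(52.9545°) = 12.851085
C = V + |VC|·bis = (20.8192,-2.7418)
T_A = V + ((C−V)·d_A)·d_A = V + 7.7421·d_A = (10.5921,-1.9560)
T_B = V + ((C−V)·d_B)·d_B = V + 7.7421·d_B = (18.7716,7.3089)
sweep = 180° − θ = 74.0911°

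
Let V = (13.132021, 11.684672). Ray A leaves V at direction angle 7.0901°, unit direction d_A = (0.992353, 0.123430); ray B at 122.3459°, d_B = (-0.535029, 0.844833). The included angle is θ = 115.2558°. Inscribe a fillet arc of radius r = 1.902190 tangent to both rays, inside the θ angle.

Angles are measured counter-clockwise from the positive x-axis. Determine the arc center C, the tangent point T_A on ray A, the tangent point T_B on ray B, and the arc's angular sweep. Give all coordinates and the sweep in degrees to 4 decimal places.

center=(14.0939,13.7212) T_A=(14.3287,11.8335) T_B=(12.4868,12.7034) sweep=64.7442

bisector direction at 64.7180° = (0.427074,0.904217)
center distance |VC| = r/sin(θ/2) = 1.902190/sin(57.6279°) = 2.252209
C = V + |VC|·bis = (14.0939,13.7212)
T_A = V + ((C−V)·d_A)·d_A = V + 1.2059·d_A = (14.3287,11.8335)
T_B = V + ((C−V)·d_B)·d_B = V + 1.2059·d_B = (12.4868,12.7034)
sweep = 180° − θ = 64.7442°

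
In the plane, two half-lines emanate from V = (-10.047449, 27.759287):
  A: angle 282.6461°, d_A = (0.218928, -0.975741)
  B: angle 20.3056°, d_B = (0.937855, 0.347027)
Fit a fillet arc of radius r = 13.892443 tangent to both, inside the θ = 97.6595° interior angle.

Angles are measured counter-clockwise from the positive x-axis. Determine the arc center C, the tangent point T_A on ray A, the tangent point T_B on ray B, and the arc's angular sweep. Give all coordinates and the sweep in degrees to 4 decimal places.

center=(6.1678,18.9463) T_A=(-7.3876,15.9048) T_B=(1.3467,31.9754) sweep=82.3405

bisector direction at 331.4758° = (0.878616,-0.477529)
center distance |VC| = r/sin(θ/2) = 13.892443/sin(48.8297°) = 18.455420
C = V + |VC|·bis = (6.1678,18.9463)
T_A = V + ((C−V)·d_A)·d_A = V + 12.1492·d_A = (-7.3876,15.9048)
T_B = V + ((C−V)·d_B)·d_B = V + 12.1492·d_B = (1.3467,31.9754)
sweep = 180° − θ = 82.3405°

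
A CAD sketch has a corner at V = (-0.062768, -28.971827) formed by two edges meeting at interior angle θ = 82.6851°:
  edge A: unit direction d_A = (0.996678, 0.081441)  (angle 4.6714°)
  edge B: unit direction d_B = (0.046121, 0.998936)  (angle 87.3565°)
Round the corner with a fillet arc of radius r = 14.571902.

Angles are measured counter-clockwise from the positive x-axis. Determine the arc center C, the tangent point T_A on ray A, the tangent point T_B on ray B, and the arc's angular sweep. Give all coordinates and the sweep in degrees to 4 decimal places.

bisector direction at 46.0140° = (0.694483,0.719509)
center distance |VC| = r/sin(θ/2) = 14.571902/sin(41.3426°) = 22.059942
C = V + |VC|·bis = (15.2575,-13.0995)
T_A = V + ((C−V)·d_A)·d_A = V + 16.5620·d_A = (16.4442,-27.6230)
T_B = V + ((C−V)·d_B)·d_B = V + 16.5620·d_B = (0.7011,-12.4274)
sweep = 180° − θ = 97.3149°

center=(15.2575,-13.0995) T_A=(16.4442,-27.6230) T_B=(0.7011,-12.4274) sweep=97.3149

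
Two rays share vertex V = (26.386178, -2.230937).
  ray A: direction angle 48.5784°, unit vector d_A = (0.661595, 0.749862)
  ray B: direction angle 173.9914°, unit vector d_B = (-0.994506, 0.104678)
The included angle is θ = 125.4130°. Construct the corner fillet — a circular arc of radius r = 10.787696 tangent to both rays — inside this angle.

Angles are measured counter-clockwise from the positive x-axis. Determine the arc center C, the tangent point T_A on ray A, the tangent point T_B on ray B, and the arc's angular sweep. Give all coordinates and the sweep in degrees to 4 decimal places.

center=(21.9796,9.0802) T_A=(30.0689,1.9431) T_B=(20.8504,-1.6483) sweep=54.5870

bisector direction at 111.2849° = (-0.363006,0.931787)
center distance |VC| = r/sin(θ/2) = 10.787696/sin(62.7065°) = 12.139157
C = V + |VC|·bis = (21.9796,9.0802)
T_A = V + ((C−V)·d_A)·d_A = V + 5.5664·d_A = (30.0689,1.9431)
T_B = V + ((C−V)·d_B)·d_B = V + 5.5664·d_B = (20.8504,-1.6483)
sweep = 180° − θ = 54.5870°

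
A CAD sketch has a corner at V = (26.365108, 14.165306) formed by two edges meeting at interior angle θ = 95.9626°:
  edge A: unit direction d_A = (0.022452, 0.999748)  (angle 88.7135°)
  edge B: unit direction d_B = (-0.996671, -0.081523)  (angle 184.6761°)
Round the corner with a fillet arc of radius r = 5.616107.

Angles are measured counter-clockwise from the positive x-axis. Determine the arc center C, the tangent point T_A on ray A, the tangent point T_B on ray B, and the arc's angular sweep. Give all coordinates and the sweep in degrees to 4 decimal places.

center=(20.8640,19.3502) T_A=(26.4787,19.2241) T_B=(21.3219,13.7528) sweep=84.0374

bisector direction at 136.6948° = (-0.727711,0.685884)
center distance |VC| = r/sin(θ/2) = 5.616107/sin(47.9813°) = 7.559439
C = V + |VC|·bis = (20.8640,19.3502)
T_A = V + ((C−V)·d_A)·d_A = V + 5.0601·d_A = (26.4787,19.2241)
T_B = V + ((C−V)·d_B)·d_B = V + 5.0601·d_B = (21.3219,13.7528)
sweep = 180° − θ = 84.0374°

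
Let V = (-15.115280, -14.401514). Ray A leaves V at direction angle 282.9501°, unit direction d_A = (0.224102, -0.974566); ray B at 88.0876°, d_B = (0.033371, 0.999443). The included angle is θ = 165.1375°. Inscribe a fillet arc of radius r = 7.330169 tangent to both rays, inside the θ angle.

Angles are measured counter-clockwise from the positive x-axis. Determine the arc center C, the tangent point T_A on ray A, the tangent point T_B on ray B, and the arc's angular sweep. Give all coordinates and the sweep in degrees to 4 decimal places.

center=(-7.7573,-13.6906) T_A=(-14.9010,-15.3333) T_B=(-15.0834,-13.4460) sweep=14.8625

bisector direction at 5.5189° = (0.995365,0.096173)
center distance |VC| = r/sin(θ/2) = 7.330169/sin(82.5687°) = 7.392258
C = V + |VC|·bis = (-7.7573,-13.6906)
T_A = V + ((C−V)·d_A)·d_A = V + 0.9561·d_A = (-14.9010,-15.3333)
T_B = V + ((C−V)·d_B)·d_B = V + 0.9561·d_B = (-15.0834,-13.4460)
sweep = 180° − θ = 14.8625°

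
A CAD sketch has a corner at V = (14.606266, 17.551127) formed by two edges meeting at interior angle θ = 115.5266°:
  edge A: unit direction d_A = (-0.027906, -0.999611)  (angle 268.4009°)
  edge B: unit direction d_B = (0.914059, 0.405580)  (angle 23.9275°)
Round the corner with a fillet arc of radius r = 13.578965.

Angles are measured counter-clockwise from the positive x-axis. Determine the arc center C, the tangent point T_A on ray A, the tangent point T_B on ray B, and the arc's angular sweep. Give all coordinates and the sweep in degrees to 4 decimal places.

bisector direction at 326.1642° = (0.830637,-0.556815)
center distance |VC| = r/sin(θ/2) = 13.578965/sin(57.7633°) = 16.053601
C = V + |VC|·bis = (27.9410,8.6122)
T_A = V + ((C−V)·d_A)·d_A = V + 8.5633·d_A = (14.3673,8.9912)
T_B = V + ((C−V)·d_B)·d_B = V + 8.5633·d_B = (22.4336,21.0242)
sweep = 180° − θ = 64.4734°

center=(27.9410,8.6122) T_A=(14.3673,8.9912) T_B=(22.4336,21.0242) sweep=64.4734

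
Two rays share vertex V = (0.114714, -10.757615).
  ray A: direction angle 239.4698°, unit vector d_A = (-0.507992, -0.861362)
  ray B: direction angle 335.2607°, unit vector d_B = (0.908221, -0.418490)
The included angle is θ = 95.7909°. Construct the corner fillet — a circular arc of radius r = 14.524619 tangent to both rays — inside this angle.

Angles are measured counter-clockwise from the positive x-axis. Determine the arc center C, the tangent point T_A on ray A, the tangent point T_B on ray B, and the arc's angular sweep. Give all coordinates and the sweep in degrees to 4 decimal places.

center=(5.9577,-29.4423) T_A=(-6.5532,-22.0639) T_B=(12.0361,-16.2508) sweep=84.2091

bisector direction at 287.3653° = (0.298462,-0.954422)
center distance |VC| = r/sin(θ/2) = 14.524619/sin(47.8954°) = 19.577000
C = V + |VC|·bis = (5.9577,-29.4423)
T_A = V + ((C−V)·d_A)·d_A = V + 13.1261·d_A = (-6.5532,-22.0639)
T_B = V + ((C−V)·d_B)·d_B = V + 13.1261·d_B = (12.0361,-16.2508)
sweep = 180° − θ = 84.2091°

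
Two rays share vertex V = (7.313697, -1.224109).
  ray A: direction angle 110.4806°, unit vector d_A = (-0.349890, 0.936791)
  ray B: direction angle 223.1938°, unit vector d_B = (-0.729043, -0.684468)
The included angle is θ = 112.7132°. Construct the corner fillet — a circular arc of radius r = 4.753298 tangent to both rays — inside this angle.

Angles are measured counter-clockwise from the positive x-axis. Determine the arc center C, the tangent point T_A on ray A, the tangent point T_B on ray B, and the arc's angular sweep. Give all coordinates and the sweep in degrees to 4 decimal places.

bisector direction at 166.8372° = (-0.973727,0.227719)
center distance |VC| = r/sin(θ/2) = 4.753298/sin(56.3566°) = 5.709655
C = V + |VC|·bis = (1.7541,0.0761)
T_A = V + ((C−V)·d_A)·d_A = V + 3.1633·d_A = (6.2069,1.7392)
T_B = V + ((C−V)·d_B)·d_B = V + 3.1633·d_B = (5.0075,-3.3893)
sweep = 180° − θ = 67.2868°

center=(1.7541,0.0761) T_A=(6.2069,1.7392) T_B=(5.0075,-3.3893) sweep=67.2868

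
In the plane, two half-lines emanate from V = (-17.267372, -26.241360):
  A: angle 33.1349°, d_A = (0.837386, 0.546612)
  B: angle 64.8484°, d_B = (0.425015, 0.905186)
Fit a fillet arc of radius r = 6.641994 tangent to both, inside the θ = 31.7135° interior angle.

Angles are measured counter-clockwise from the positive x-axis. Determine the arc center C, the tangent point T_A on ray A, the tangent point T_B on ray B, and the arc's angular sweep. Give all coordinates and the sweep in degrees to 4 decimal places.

bisector direction at 48.9917° = (0.656169,0.754614)
center distance |VC| = r/sin(θ/2) = 6.641994/sin(15.8567°) = 24.308886
C = V + |VC|·bis = (-1.3166,-7.8975)
T_A = V + ((C−V)·d_A)·d_A = V + 23.3839·d_A = (2.3140,-13.4594)
T_B = V + ((C−V)·d_B)·d_B = V + 23.3839·d_B = (-7.3289,-5.0746)
sweep = 180° − θ = 148.2865°

center=(-1.3166,-7.8975) T_A=(2.3140,-13.4594) T_B=(-7.3289,-5.0746) sweep=148.2865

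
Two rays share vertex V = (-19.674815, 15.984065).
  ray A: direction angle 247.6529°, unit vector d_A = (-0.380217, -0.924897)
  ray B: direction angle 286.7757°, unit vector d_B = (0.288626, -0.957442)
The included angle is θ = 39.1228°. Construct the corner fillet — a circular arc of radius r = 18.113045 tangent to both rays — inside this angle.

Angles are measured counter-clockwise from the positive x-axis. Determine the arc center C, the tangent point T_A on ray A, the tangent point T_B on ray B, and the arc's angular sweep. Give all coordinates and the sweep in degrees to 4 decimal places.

center=(-22.3040,-38.0504) T_A=(-39.0567,-31.1635) T_B=(-4.9618,-32.8225) sweep=140.8772

bisector direction at 267.2143° = (-0.048600,-0.998818)
center distance |VC| = r/sin(θ/2) = 18.113045/sin(19.5614°) = 54.098370
C = V + |VC|·bis = (-22.3040,-38.0504)
T_A = V + ((C−V)·d_A)·d_A = V + 50.9760·d_A = (-39.0567,-31.1635)
T_B = V + ((C−V)·d_B)·d_B = V + 50.9760·d_B = (-4.9618,-32.8225)
sweep = 180° − θ = 140.8772°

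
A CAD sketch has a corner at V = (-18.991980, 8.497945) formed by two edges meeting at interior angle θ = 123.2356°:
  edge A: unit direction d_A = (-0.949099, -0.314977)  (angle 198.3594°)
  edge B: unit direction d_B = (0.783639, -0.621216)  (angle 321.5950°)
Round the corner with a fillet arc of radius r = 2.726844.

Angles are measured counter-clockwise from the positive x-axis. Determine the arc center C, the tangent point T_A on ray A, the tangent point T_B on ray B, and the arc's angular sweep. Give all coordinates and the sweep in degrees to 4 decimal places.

bisector direction at 259.9772° = (-0.174040,-0.984739)
center distance |VC| = r/sin(θ/2) = 2.726844/sin(61.6178°) = 3.099404
C = V + |VC|·bis = (-19.5314,5.4458)
T_A = V + ((C−V)·d_A)·d_A = V + 1.4733·d_A = (-20.3903,8.0339)
T_B = V + ((C−V)·d_B)·d_B = V + 1.4733·d_B = (-17.8374,7.5827)
sweep = 180° − θ = 56.7644°

center=(-19.5314,5.4458) T_A=(-20.3903,8.0339) T_B=(-17.8374,7.5827) sweep=56.7644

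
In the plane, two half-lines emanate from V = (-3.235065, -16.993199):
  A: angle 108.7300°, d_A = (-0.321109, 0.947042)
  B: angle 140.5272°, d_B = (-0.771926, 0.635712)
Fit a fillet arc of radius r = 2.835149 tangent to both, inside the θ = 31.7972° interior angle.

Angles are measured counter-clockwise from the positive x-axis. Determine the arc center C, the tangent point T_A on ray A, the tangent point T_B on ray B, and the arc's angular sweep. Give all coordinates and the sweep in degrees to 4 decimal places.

bisector direction at 124.6286° = (-0.568255,0.822853)
center distance |VC| = r/sin(θ/2) = 2.835149/sin(15.8986°) = 10.349687
C = V + |VC|·bis = (-9.1163,-8.4769)
T_A = V + ((C−V)·d_A)·d_A = V + 9.9538·d_A = (-6.4313,-7.5665)
T_B = V + ((C−V)·d_B)·d_B = V + 9.9538·d_B = (-10.9187,-10.6655)
sweep = 180° − θ = 148.2028°

center=(-9.1163,-8.4769) T_A=(-6.4313,-7.5665) T_B=(-10.9187,-10.6655) sweep=148.2028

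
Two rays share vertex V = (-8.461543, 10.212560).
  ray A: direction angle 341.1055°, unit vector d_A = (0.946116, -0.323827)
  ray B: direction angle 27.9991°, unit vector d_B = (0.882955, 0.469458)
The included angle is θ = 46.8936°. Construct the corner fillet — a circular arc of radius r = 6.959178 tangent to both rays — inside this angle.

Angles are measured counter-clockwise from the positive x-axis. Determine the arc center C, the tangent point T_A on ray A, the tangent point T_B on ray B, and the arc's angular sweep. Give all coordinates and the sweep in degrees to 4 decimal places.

bisector direction at 4.5523° = (0.996845,0.079369)
center distance |VC| = r/sin(θ/2) = 6.959178/sin(23.4468°) = 17.489881
C = V + |VC|·bis = (8.9732,11.6007)
T_A = V + ((C−V)·d_A)·d_A = V + 16.0457·d_A = (6.7196,5.0165)
T_B = V + ((C−V)·d_B)·d_B = V + 16.0457·d_B = (5.7061,17.7454)
sweep = 180° − θ = 133.1064°

center=(8.9732,11.6007) T_A=(6.7196,5.0165) T_B=(5.7061,17.7454) sweep=133.1064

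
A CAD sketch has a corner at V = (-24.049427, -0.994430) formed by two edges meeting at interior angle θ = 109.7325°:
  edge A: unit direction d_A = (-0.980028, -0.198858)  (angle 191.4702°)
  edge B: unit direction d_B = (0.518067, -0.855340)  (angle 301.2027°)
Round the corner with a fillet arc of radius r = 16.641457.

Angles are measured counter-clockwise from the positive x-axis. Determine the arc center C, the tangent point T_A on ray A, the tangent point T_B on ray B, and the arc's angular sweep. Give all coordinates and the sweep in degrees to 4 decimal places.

bisector direction at 246.3365° = (-0.401365,-0.915918)
center distance |VC| = r/sin(θ/2) = 16.641457/sin(54.8663°) = 20.348784
C = V + |VC|·bis = (-32.2167,-19.6323)
T_A = V + ((C−V)·d_A)·d_A = V + 11.7105·d_A = (-35.5260,-3.3232)
T_B = V + ((C−V)·d_B)·d_B = V + 11.7105·d_B = (-17.9826,-11.0109)
sweep = 180° − θ = 70.2675°

center=(-32.2167,-19.6323) T_A=(-35.5260,-3.3232) T_B=(-17.9826,-11.0109) sweep=70.2675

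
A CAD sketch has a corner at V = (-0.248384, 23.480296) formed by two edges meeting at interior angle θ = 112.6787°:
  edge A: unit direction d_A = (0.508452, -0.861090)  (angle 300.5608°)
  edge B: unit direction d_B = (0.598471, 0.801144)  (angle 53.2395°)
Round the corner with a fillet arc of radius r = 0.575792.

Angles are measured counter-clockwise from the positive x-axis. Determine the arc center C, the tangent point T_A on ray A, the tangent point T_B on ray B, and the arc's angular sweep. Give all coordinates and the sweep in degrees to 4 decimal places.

bisector direction at 356.9001° = (0.998537,-0.054076)
center distance |VC| = r/sin(θ/2) = 0.575792/sin(56.3394°) = 0.691779
C = V + |VC|·bis = (0.4424,23.4429)
T_A = V + ((C−V)·d_A)·d_A = V + 0.3834·d_A = (-0.0534,23.1501)
T_B = V + ((C−V)·d_B)·d_B = V + 0.3834·d_B = (-0.0189,23.7875)
sweep = 180° − θ = 67.3213°

center=(0.4424,23.4429) T_A=(-0.0534,23.1501) T_B=(-0.0189,23.7875) sweep=67.3213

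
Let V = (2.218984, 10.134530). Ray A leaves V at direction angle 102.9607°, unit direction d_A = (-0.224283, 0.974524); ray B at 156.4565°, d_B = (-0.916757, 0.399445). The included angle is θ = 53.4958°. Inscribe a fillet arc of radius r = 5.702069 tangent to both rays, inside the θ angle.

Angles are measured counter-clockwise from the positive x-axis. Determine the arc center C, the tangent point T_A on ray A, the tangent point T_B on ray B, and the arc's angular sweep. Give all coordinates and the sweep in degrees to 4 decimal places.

center=(-5.8753,19.8812) T_A=(-0.3185,21.1600) T_B=(-8.1530,14.6537) sweep=126.5042

bisector direction at 129.7086° = (-0.638883,0.769304)
center distance |VC| = r/sin(θ/2) = 5.702069/sin(26.7479°) = 12.669414
C = V + |VC|·bis = (-5.8753,19.8812)
T_A = V + ((C−V)·d_A)·d_A = V + 11.3137·d_A = (-0.3185,21.1600)
T_B = V + ((C−V)·d_B)·d_B = V + 11.3137·d_B = (-8.1530,14.6537)
sweep = 180° − θ = 126.5042°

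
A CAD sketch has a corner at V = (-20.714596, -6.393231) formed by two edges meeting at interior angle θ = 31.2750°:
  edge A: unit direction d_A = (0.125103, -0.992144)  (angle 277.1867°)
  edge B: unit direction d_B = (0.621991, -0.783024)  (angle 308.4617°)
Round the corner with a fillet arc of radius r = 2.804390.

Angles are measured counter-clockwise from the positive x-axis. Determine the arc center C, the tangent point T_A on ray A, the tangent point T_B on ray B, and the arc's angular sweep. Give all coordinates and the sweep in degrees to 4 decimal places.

bisector direction at 292.8242° = (0.387905,-0.921699)
center distance |VC| = r/sin(θ/2) = 2.804390/sin(15.6375°) = 10.403964
C = V + |VC|·bis = (-16.6788,-15.9826)
T_A = V + ((C−V)·d_A)·d_A = V + 10.0189·d_A = (-19.4612,-16.3334)
T_B = V + ((C−V)·d_B)·d_B = V + 10.0189·d_B = (-14.4829,-14.2383)
sweep = 180° − θ = 148.7250°

center=(-16.6788,-15.9826) T_A=(-19.4612,-16.3334) T_B=(-14.4829,-14.2383) sweep=148.7250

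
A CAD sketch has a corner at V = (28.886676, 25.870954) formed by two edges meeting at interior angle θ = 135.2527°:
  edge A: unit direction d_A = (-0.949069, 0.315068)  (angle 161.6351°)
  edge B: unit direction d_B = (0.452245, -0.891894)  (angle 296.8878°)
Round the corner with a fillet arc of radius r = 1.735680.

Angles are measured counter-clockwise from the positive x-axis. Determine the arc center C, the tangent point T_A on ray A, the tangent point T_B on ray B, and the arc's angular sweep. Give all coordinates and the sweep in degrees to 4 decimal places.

bisector direction at 229.2614° = (-0.652608,-0.757695)
center distance |VC| = r/sin(θ/2) = 1.735680/sin(67.6264°) = 1.876977
C = V + |VC|·bis = (27.6617,24.4488)
T_A = V + ((C−V)·d_A)·d_A = V + 0.7145·d_A = (28.2086,26.0961)
T_B = V + ((C−V)·d_B)·d_B = V + 0.7145·d_B = (29.2098,25.2337)
sweep = 180° − θ = 44.7473°

center=(27.6617,24.4488) T_A=(28.2086,26.0961) T_B=(29.2098,25.2337) sweep=44.7473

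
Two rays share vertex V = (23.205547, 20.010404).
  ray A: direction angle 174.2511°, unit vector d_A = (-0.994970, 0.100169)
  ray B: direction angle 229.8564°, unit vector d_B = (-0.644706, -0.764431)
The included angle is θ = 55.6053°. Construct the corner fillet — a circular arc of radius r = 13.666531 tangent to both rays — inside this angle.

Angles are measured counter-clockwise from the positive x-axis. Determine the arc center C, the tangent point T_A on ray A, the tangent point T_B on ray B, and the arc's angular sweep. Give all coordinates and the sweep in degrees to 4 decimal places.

bisector direction at 202.0538° = (-0.926832,-0.375476)
center distance |VC| = r/sin(θ/2) = 13.666531/sin(27.8026°) = 29.300437
C = V + |VC|·bis = (-3.9510,9.0088)
T_A = V + ((C−V)·d_A)·d_A = V + 25.9180·d_A = (-2.5821,22.6066)
T_B = V + ((C−V)·d_B)·d_B = V + 25.9180·d_B = (6.4961,0.1979)
sweep = 180° − θ = 124.3947°

center=(-3.9510,9.0088) T_A=(-2.5821,22.6066) T_B=(6.4961,0.1979) sweep=124.3947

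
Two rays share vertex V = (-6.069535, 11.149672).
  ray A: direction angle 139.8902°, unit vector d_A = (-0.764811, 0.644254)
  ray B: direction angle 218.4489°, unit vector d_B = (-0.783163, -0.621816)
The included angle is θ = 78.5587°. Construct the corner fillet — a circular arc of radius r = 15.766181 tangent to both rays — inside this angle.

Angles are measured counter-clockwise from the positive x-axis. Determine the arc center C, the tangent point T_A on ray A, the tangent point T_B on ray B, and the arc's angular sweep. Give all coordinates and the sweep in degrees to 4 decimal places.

bisector direction at 179.1696° = (-0.999895,0.014494)
center distance |VC| = r/sin(θ/2) = 15.766181/sin(39.2794°) = 24.903069
C = V + |VC|·bis = (-30.9700,11.5106)
T_A = V + ((C−V)·d_A)·d_A = V + 19.2767·d_A = (-20.8126,23.5688)
T_B = V + ((C−V)·d_B)·d_B = V + 19.2767·d_B = (-21.1663,-0.8369)
sweep = 180° − θ = 101.4413°

center=(-30.9700,11.5106) T_A=(-20.8126,23.5688) T_B=(-21.1663,-0.8369) sweep=101.4413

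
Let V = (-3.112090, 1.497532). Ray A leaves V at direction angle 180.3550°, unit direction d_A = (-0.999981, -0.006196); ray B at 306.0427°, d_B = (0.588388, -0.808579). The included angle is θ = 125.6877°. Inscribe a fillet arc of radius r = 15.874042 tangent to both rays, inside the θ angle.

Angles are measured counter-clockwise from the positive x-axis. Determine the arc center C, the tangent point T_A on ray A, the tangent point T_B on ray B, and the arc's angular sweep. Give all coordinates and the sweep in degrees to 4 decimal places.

center=(-11.1564,-14.4267) T_A=(-11.2547,1.4471) T_B=(1.6790,-5.0866) sweep=54.3123

bisector direction at 243.1989° = (-0.450895,-0.892577)
center distance |VC| = r/sin(θ/2) = 15.874042/sin(62.8439°) = 17.840694
C = V + |VC|·bis = (-11.1564,-14.4267)
T_A = V + ((C−V)·d_A)·d_A = V + 8.1428·d_A = (-11.2547,1.4471)
T_B = V + ((C−V)·d_B)·d_B = V + 8.1428·d_B = (1.6790,-5.0866)
sweep = 180° − θ = 54.3123°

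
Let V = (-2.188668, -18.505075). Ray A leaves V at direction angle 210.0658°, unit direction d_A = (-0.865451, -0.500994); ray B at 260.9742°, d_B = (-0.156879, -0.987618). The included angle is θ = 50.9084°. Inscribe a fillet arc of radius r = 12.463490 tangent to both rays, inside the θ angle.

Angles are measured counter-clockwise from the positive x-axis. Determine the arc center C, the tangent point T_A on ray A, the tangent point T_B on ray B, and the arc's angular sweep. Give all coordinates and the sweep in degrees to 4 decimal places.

center=(-18.6056,-42.4097) T_A=(-24.8497,-31.6232) T_B=(-6.2964,-44.3650) sweep=129.0916

bisector direction at 235.5200° = (-0.566119,-0.824324)
center distance |VC| = r/sin(θ/2) = 12.463490/sin(25.4542°) = 28.999059
C = V + |VC|·bis = (-18.6056,-42.4097)
T_A = V + ((C−V)·d_A)·d_A = V + 26.1841·d_A = (-24.8497,-31.6232)
T_B = V + ((C−V)·d_B)·d_B = V + 26.1841·d_B = (-6.2964,-44.3650)
sweep = 180° − θ = 129.0916°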